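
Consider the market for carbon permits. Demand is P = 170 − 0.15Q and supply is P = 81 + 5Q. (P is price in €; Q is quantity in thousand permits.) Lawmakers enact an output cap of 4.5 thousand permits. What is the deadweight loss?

€420.67 thousand

Competitive equilibrium: 170 − 0.15Q = 81 + 5Q → Q* = 17.2816, P* = 167.4078.
At Q = 4.5: demand price = 170 − 0.15·4.5 = 169.325; supply price = 81 + 5·4.5 = 103.5.
ΔQ = 17.2816 − 4.5 = 12.7816; wedge = 169.325 − 103.5 = 65.825.
Deadweight loss = ½ × 12.7816 × 65.825 = €420.67 thousand.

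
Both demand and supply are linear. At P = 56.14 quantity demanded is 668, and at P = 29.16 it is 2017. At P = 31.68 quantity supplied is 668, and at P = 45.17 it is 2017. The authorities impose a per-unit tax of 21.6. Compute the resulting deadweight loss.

Demand slope = (29.16 − 56.14)/(2017 − 668) = −0.02, so P = 69.5 − 0.02Q.
Supply slope = (45.17 − 31.68)/(2017 − 668) = 0.01, so P = 25 + 0.01Q.
Competitive equilibrium: 69.5 − 0.02Q = 25 + 0.01Q → Q* = 1483.3333, P* = 39.8333.
With the tax, the buyer price exceeds the seller price by 21.6: (69.5 − 0.02Q) − (25 + 0.01Q) = 21.6 → Q' = 763.3333.
ΔQ = 1483.3333 − 763.3333 = 720; the wedge equals the tax, 21.6.
Deadweight loss = ½ × 720 × 21.6 = 7776.

7776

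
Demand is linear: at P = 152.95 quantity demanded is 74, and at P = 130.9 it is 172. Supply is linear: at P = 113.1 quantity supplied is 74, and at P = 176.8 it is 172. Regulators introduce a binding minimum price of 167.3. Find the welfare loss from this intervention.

Demand slope = (130.9 − 152.95)/(172 − 74) = −0.225, so P = 169.6 − 0.225Q.
Supply slope = (176.8 − 113.1)/(172 − 74) = 0.65, so P = 65 + 0.65Q.
Competitive equilibrium: 169.6 − 0.225Q = 65 + 0.65Q → Q* = 119.54286, P* = 142.70286.
At the floor P = 167.3, quantity demanded = (169.6 − 167.3)/0.225 = 10.22222.
Sellers' marginal cost at Q' = 10.22222: 65 + 0.65·10.22222 = 71.64444.
ΔQ = 119.54286 − 10.22222 = 109.32064; wedge = 167.3 − 71.64444 = 95.65556.
Welfare loss = ½ × 109.32064 × 95.65556 = 5228.56.

5228.56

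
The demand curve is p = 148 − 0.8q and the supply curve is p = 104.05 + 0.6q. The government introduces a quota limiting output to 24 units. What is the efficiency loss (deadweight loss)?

38.26

Competitive equilibrium: 148 − 0.8q = 104.05 + 0.6q → q* = 31.3929, p* = 122.8857.
At q = 24: demand price = 148 − 0.8·24 = 128.8; supply price = 104.05 + 0.6·24 = 118.45.
Δq = 31.3929 − 24 = 7.3929; wedge = 128.8 − 118.45 = 10.35.
Deadweight loss = ½ × 7.3929 × 10.35 = 38.26.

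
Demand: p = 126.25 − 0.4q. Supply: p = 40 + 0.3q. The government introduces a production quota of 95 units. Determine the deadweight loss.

Competitive equilibrium: 126.25 − 0.4q = 40 + 0.3q → q* = 123.2143, p* = 76.9643.
At q = 95: demand price = 126.25 − 0.4·95 = 88.25; supply price = 40 + 0.3·95 = 68.5.
Δq = 123.2143 − 95 = 28.2143; wedge = 88.25 − 68.5 = 19.75.
The triangle = ½ × 28.2143 × 19.75 = 278.62.

278.62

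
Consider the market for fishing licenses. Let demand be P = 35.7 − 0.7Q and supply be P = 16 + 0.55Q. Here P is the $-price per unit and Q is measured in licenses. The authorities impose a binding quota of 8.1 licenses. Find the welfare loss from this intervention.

$36.67

Competitive equilibrium: 35.7 − 0.7Q = 16 + 0.55Q → Q* = 15.76, P* = 24.668.
At Q = 8.1: demand price = 35.7 − 0.7·8.1 = 30.03; supply price = 16 + 0.55·8.1 = 20.455.
ΔQ = 15.76 − 8.1 = 7.66; wedge = 30.03 − 20.455 = 9.575.
Welfare loss = ½ × 7.66 × 9.575 = $36.67.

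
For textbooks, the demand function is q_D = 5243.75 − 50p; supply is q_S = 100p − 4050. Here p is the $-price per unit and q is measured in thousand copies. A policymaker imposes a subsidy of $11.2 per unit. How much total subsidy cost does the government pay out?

$28214.67 thousand

In inverse form: demand p = 104.875 − 0.02q, supply p = 40.5 + 0.01q.
Competitive equilibrium: 104.875 − 0.02q = 40.5 + 0.01q → q* = 2145.8333, p* = 61.9583.
The subsidy lowers effective supply by 11.2: p = 29.3 + 0.01q.
New quantity: 104.875 − 0.02q = 29.3 + 0.01q → q' = 2519.1667.
Total subsidy cost = 11.2 × 2519.1667 = $28214.67 thousand.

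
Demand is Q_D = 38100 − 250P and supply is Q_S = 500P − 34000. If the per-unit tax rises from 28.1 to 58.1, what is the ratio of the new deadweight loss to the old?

In inverse form: demand P = 152.4 − 0.004Q, supply P = 68 + 0.002Q.
Competitive equilibrium: 152.4 − 0.004Q = 68 + 0.002Q → Q* = 14066.6667, P* = 96.1333.
For a per-unit tax t: ΔQ = t/0.006, so DWL = ½·t·(t/0.006) = t²/0.012.
At t = 28.1: DWL = 65800.833. At t = 58.1: DWL = 281300.833.
Ratio = (58.1/28.1)² = 4.275.

4.275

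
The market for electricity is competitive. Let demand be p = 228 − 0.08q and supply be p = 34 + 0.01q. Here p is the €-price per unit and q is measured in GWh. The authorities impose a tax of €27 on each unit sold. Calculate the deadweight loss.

Competitive equilibrium: 228 − 0.08q = 34 + 0.01q → q* = 2155.5556, p* = 55.5556.
With the tax, the buyer price exceeds the seller price by 27: (228 − 0.08q) − (34 + 0.01q) = 27 → q' = 1855.5556.
Δq = 2155.5556 − 1855.5556 = 300; the wedge equals the tax, 27.
The triangle = ½ × 300 × 27 = €4050.

€4050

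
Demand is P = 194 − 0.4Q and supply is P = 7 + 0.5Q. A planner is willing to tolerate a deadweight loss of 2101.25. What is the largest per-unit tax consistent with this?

Competitive equilibrium: 194 − 0.4Q = 7 + 0.5Q → Q* = 207.7778, P* = 110.8889.
A tax t gives ΔQ = t/0.9 and wedge t, so DWL = t²/1.8.
t²/1.8 = 2101.25 → t² = 3782.25 → t = 61.5.

61.5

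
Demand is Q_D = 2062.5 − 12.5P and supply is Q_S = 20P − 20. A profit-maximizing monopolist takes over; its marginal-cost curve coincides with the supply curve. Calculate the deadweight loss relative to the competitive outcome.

In inverse form: demand P = 165 − 0.08Q, supply P = 1 + 0.05Q.
Competitive equilibrium: 165 − 0.08Q = 1 + 0.05Q → Q* = 1261.53846, P* = 64.07692.
Marginal revenue: MR = 165 − 0.16Q. Set MR = MC: 165 − 0.16Q = 1 + 0.05Q → Q_m = 780.95238.
Price P_m = 165 − 0.08·780.95238 = 102.52381; MC(Q_m) = 1 + 0.05·780.95238 = 40.04762.
Competitive Q* = 1261.53846, so ΔQ = 480.58608; wedge = 102.52381 − 40.04762 = 62.47619.
DWL = ½ × 480.58608 × 62.47619 = 15012.59.

15012.59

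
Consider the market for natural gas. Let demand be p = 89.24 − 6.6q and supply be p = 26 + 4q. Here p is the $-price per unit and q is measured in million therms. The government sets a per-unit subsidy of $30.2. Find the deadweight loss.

$43.02 million

Competitive equilibrium: 89.24 − 6.6q = 26 + 4q → q* = 5.966, p* = 49.8642.
The subsidy lowers effective supply by 30.2: p = 4q − 4.2.
New quantity: 89.24 − 6.6q = 4q − 4.2 → q' = 8.8151.
Overproduction Δq = 8.8151 − 5.966 = 2.8491; wedge = subsidy = 30.2.
Welfare loss = ½ × 2.8491 × 30.2 = $43.02 million.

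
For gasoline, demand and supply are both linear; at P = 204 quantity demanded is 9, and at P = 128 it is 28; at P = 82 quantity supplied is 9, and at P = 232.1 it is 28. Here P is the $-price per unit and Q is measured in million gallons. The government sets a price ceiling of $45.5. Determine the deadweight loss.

Demand slope = (128 − 204)/(28 − 9) = −4, so P = 240 − 4Q.
Supply slope = (232.1 − 82)/(28 − 9) = 7.9, so P = 10.9 + 7.9Q.
Competitive equilibrium: 240 − 4Q = 10.9 + 7.9Q → Q* = 19.2521, P* = 162.9916.
At the ceiling P = 45.5, quantity supplied = (45.5 − 10.9)/7.9 = 4.37975.
Willingness to pay at Q' = 4.37975: 240 − 4·4.37975 = 222.481.
ΔQ = 19.2521 − 4.37975 = 14.87235; wedge = 222.481 − 45.5 = 176.981.
Deadweight loss = ½ × 14.87235 × 176.981 = $1316.06 million.

$1316.06 million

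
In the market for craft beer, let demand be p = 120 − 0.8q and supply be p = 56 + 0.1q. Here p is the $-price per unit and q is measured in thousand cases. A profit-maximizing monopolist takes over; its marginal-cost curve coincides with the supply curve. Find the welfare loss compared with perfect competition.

$503.93 thousand

Competitive equilibrium: 120 − 0.8q = 56 + 0.1q → q* = 71.1111, p* = 63.1111.
Marginal revenue: MR = 120 − 1.6q. Set MR = MC: 120 − 1.6q = 56 + 0.1q → q_m = 37.6471.
Price p_m = 120 − 0.8·37.6471 = 89.8823; MC(q_m) = 56 + 0.1·37.6471 = 59.7647.
Competitive q* = 71.1111, so Δq = 33.464; wedge = 89.8823 − 59.7647 = 30.1176.
Deadweight loss = ½ × 33.464 × 30.1176 = $503.93 thousand.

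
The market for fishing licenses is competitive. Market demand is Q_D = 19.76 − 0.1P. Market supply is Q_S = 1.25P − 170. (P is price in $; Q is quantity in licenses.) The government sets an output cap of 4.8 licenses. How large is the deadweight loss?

$4.41

In inverse form: demand P = 197.6 − 10Q, supply P = 136 + 0.8Q.
Competitive equilibrium: 197.6 − 10Q = 136 + 0.8Q → Q* = 5.7037, P* = 140.563.
At Q = 4.8: demand price = 197.6 − 10·4.8 = 149.6; supply price = 136 + 0.8·4.8 = 139.84.
ΔQ = 5.7037 − 4.8 = 0.9037; wedge = 149.6 − 139.84 = 9.76.
Deadweight loss = ½ × 0.9037 × 9.76 = $4.41.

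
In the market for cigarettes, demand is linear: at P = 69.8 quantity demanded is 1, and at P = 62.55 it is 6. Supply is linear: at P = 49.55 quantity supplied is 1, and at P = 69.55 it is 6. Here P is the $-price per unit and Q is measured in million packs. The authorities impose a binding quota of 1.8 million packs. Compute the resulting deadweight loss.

Demand slope = (62.55 − 69.8)/(6 − 1) = −1.45, so P = 71.25 − 1.45Q.
Supply slope = (69.55 − 49.55)/(6 − 1) = 4, so P = 45.55 + 4Q.
Competitive equilibrium: 71.25 − 1.45Q = 45.55 + 4Q → Q* = 4.7156, P* = 64.4124.
At Q = 1.8: demand price = 71.25 − 1.45·1.8 = 68.64; supply price = 45.55 + 4·1.8 = 52.75.
ΔQ = 4.7156 − 1.8 = 2.9156; wedge = 68.64 − 52.75 = 15.89.
The triangle = ½ × 2.9156 × 15.89 = $23.16 million.

$23.16 million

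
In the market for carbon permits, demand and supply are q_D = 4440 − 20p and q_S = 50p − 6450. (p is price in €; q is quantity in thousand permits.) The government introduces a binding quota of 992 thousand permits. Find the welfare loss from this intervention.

€3964.81 thousand

In inverse form: demand p = 222 − 0.05q, supply p = 129 + 0.02q.
Competitive equilibrium: 222 − 0.05q = 129 + 0.02q → q* = 1328.5714, p* = 155.5714.
At q = 992: demand price = 222 − 0.05·992 = 172.4; supply price = 129 + 0.02·992 = 148.84.
Δq = 1328.5714 − 992 = 336.5714; wedge = 172.4 − 148.84 = 23.56.
Welfare loss = ½ × 336.5714 × 23.56 = €3964.81 thousand.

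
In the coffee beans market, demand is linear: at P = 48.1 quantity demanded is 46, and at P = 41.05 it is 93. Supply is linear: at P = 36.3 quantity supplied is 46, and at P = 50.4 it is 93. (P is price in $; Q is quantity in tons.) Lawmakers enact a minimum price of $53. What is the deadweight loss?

$780.28

Demand slope = (41.05 − 48.1)/(93 − 46) = −0.15, so P = 55 − 0.15Q.
Supply slope = (50.4 − 36.3)/(93 − 46) = 0.3, so P = 22.5 + 0.3Q.
Competitive equilibrium: 55 − 0.15Q = 22.5 + 0.3Q → Q* = 72.2222, P* = 44.1667.
At the floor P = 53, quantity demanded = (55 − 53)/0.15 = 13.3333.
Sellers' marginal cost at Q' = 13.3333: 22.5 + 0.3·13.3333 = 26.5.
ΔQ = 72.2222 − 13.3333 = 58.8889; wedge = 53 − 26.5 = 26.5.
Deadweight loss = ½ × 58.8889 × 26.5 = $780.28.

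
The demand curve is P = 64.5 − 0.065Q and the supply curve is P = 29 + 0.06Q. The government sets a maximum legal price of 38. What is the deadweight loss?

1122.25

Competitive equilibrium: 64.5 − 0.065Q = 29 + 0.06Q → Q* = 284, P* = 46.04.
At the ceiling P = 38, quantity supplied = (38 − 29)/0.06 = 150.
Willingness to pay at Q' = 150: 64.5 − 0.065·150 = 54.75.
ΔQ = 284 − 150 = 134; wedge = 54.75 − 38 = 16.75.
The triangle = ½ × 134 × 16.75 = 1122.25.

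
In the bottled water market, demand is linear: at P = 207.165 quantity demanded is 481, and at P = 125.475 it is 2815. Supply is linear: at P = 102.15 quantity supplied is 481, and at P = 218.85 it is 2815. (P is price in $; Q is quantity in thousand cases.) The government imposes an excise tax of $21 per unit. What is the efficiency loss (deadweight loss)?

Demand slope = (125.475 − 207.165)/(2815 − 481) = −0.035, so P = 224 − 0.035Q.
Supply slope = (218.85 − 102.15)/(2815 − 481) = 0.05, so P = 78.1 + 0.05Q.
Competitive equilibrium: 224 − 0.035Q = 78.1 + 0.05Q → Q* = 1716.4706, P* = 163.9235.
With the tax, the buyer price exceeds the seller price by 21: (224 − 0.035Q) − (78.1 + 0.05Q) = 21 → Q' = 1469.4118.
ΔQ = 1716.4706 − 1469.4118 = 247.0588; the wedge equals the tax, 21.
Welfare loss = ½ × 247.0588 × 21 = $2594.12 thousand.

$2594.12 thousand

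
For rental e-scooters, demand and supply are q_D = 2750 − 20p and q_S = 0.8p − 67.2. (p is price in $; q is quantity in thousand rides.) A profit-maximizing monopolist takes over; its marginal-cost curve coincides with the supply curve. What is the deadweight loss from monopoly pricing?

$1.51 thousand

In inverse form: demand p = 137.5 − 0.05q, supply p = 84 + 1.25q.
Competitive equilibrium: 137.5 − 0.05q = 84 + 1.25q → q* = 41.1538, p* = 135.4423.
Marginal revenue: MR = 137.5 − 0.1q. Set MR = MC: 137.5 − 0.1q = 84 + 1.25q → q_m = 39.6296.
Price p_m = 137.5 − 0.05·39.6296 = 135.5185; MC(q_m) = 84 + 1.25·39.6296 = 133.537.
Competitive q* = 41.1538, so Δq = 1.5242; wedge = 135.5185 − 133.537 = 1.9815.
The triangle = ½ × 1.5242 × 1.9815 = $1.51 thousand.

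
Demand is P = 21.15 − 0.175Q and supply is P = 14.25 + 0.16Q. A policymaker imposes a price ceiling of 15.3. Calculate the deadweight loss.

Competitive equilibrium: 21.15 − 0.175Q = 14.25 + 0.16Q → Q* = 20.597, P* = 17.5455.
At the ceiling P = 15.3, quantity supplied = (15.3 − 14.25)/0.16 = 6.5625.
Willingness to pay at Q' = 6.5625: 21.15 − 0.175·6.5625 = 20.0016.
ΔQ = 20.597 − 6.5625 = 14.0345; wedge = 20.0016 − 15.3 = 4.7016.
Deadweight loss = ½ × 14.0345 × 4.7016 = 32.99.

32.99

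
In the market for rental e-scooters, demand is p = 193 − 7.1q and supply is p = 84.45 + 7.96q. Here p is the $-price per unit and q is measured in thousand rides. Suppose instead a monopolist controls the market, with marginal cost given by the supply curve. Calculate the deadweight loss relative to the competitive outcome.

$40.16 thousand

Competitive equilibrium: 193 − 7.1q = 84.45 + 7.96q → q* = 7.2078, p* = 141.8244.
Marginal revenue: MR = 193 − 14.2q. Set MR = MC: 193 − 14.2q = 84.45 + 7.96q → q_m = 4.8985.
Price p_m = 193 − 7.1·4.8985 = 158.2207; MC(q_m) = 84.45 + 7.96·4.8985 = 123.4421.
Competitive q* = 7.2078, so Δq = 2.3093; wedge = 158.2207 − 123.4421 = 34.7786.
DWL = ½ × 2.3093 × 34.7786 = $40.16 thousand.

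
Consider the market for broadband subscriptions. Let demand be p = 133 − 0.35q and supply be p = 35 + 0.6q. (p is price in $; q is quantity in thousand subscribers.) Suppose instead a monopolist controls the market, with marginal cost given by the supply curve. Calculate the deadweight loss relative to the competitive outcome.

$366.39 thousand

Competitive equilibrium: 133 − 0.35q = 35 + 0.6q → q* = 103.1579, p* = 96.8947.
Marginal revenue: MR = 133 − 0.7q. Set MR = MC: 133 − 0.7q = 35 + 0.6q → q_m = 75.3846.
Price p_m = 133 − 0.35·75.3846 = 106.6154; MC(q_m) = 35 + 0.6·75.3846 = 80.2308.
Competitive q* = 103.1579, so Δq = 27.7733; wedge = 106.6154 − 80.2308 = 26.3846.
The triangle = ½ × 27.7733 × 26.3846 = $366.39 thousand.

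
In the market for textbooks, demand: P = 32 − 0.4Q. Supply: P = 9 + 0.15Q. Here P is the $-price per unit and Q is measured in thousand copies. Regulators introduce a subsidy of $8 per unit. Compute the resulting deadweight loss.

Competitive equilibrium: 32 − 0.4Q = 9 + 0.15Q → Q* = 41.8182, P* = 15.2727.
The subsidy lowers effective supply by 8: P = 1 + 0.15Q.
New quantity: 32 − 0.4Q = 1 + 0.15Q → Q' = 56.3636.
Overproduction ΔQ = 56.3636 − 41.8182 = 14.5454; wedge = subsidy = 8.
Welfare loss = ½ × 14.5454 × 8 = $58.18 thousand.

$58.18 thousand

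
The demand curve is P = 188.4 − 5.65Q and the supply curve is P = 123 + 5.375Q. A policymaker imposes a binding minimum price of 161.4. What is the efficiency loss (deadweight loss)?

7.33

Competitive equilibrium: 188.4 − 5.65Q = 123 + 5.375Q → Q* = 5.932, P* = 154.8844.
At the floor P = 161.4, quantity demanded = (188.4 − 161.4)/5.65 = 4.7788.
Sellers' marginal cost at Q' = 4.7788: 123 + 5.375·4.7788 = 148.6861.
ΔQ = 5.932 − 4.7788 = 1.1532; wedge = 161.4 − 148.6861 = 12.7139.
Deadweight loss = ½ × 1.1532 × 12.7139 = 7.33.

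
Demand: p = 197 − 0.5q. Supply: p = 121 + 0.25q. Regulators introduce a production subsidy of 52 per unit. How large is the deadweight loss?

Competitive equilibrium: 197 − 0.5q = 121 + 0.25q → q* = 101.3333, p* = 146.3333.
The subsidy lowers effective supply by 52: p = 69 + 0.25q.
New quantity: 197 − 0.5q = 69 + 0.25q → q' = 170.6667.
Overproduction Δq = 170.6667 − 101.3333 = 69.3334; wedge = subsidy = 52.
DWL = ½ × 69.3334 × 52 = 1802.67.

1802.67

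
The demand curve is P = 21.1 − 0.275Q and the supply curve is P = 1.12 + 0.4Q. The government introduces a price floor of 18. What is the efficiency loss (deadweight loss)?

Competitive equilibrium: 21.1 − 0.275Q = 1.12 + 0.4Q → Q* = 29.6, P* = 12.96.
At the floor P = 18, quantity demanded = (21.1 − 18)/0.275 = 11.2727.
Sellers' marginal cost at Q' = 11.2727: 1.12 + 0.4·11.2727 = 5.6291.
ΔQ = 29.6 − 11.2727 = 18.3273; wedge = 18 − 5.6291 = 12.3709.
Welfare loss = ½ × 18.3273 × 12.3709 = 113.36.

113.36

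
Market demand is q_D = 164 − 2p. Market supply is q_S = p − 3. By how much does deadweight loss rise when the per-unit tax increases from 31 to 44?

In inverse form: demand p = 82 − 0.5q, supply p = 3 + q.
Competitive equilibrium: 82 − 0.5q = 3 + q → q* = 52.6667, p* = 55.6667.
For a per-unit tax t: Δq = t/1.5, so DWL = ½·t·(t/1.5) = t²/3.
At t = 31: DWL = 320.333. At t = 44: DWL = 645.333.
Increase = 645.333 − 320.333 = 325.

325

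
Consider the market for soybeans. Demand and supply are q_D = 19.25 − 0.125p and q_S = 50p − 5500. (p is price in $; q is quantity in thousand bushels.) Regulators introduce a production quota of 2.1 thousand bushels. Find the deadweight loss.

In inverse form: demand p = 154 − 8q, supply p = 110 + 0.02q.
Competitive equilibrium: 154 − 8q = 110 + 0.02q → q* = 5.4863, p* = 110.1097.
At q = 2.1: demand price = 154 − 8·2.1 = 137.2; supply price = 110 + 0.02·2.1 = 110.042.
Δq = 5.4863 − 2.1 = 3.3863; wedge = 137.2 − 110.042 = 27.158.
Welfare loss = ½ × 3.3863 × 27.158 = $45.98 thousand.

$45.98 thousand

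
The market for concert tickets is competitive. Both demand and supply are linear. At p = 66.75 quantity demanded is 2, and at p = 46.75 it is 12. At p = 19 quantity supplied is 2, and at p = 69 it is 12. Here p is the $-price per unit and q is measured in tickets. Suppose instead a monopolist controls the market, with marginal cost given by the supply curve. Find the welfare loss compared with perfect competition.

$13.45

Demand slope = (46.75 − 66.75)/(12 − 2) = −2, so p = 70.75 − 2q.
Supply slope = (69 − 19)/(12 − 2) = 5, so p = 9 + 5q.
Competitive equilibrium: 70.75 − 2q = 9 + 5q → q* = 8.8214, p* = 53.1071.
Marginal revenue: MR = 70.75 − 4q. Set MR = MC: 70.75 − 4q = 9 + 5q → q_m = 6.8611.
Price p_m = 70.75 − 2·6.8611 = 57.0278; MC(q_m) = 9 + 5·6.8611 = 43.3055.
Competitive q* = 8.8214, so Δq = 1.9603; wedge = 57.0278 − 43.3055 = 13.7223.
Deadweight loss = ½ × 1.9603 × 13.7223 = $13.45.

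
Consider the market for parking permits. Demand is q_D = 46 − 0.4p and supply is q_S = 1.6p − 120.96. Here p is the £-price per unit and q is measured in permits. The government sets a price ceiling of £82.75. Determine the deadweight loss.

£2.13

In inverse form: demand p = 115 − 2.5q, supply p = 75.6 + 0.625q.
Competitive equilibrium: 115 − 2.5q = 75.6 + 0.625q → q* = 12.608, p* = 83.48.
At the ceiling p = 82.75, quantity supplied = (82.75 − 75.6)/0.625 = 11.44.
Willingness to pay at q' = 11.44: 115 − 2.5·11.44 = 86.4.
Δq = 12.608 − 11.44 = 1.168; wedge = 86.4 − 82.75 = 3.65.
Welfare loss = ½ × 1.168 × 3.65 = £2.13.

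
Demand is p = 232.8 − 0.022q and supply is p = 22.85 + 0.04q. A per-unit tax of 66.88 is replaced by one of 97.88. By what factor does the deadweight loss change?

Competitive equilibrium: 232.8 − 0.022q = 22.85 + 0.04q → q* = 3386.2903, p* = 158.3016.
For a per-unit tax t: Δq = t/0.062, so DWL = ½·t·(t/0.062) = t²/0.124.
At t = 66.88: DWL = 36072.052. At t = 97.88: DWL = 77262.052.
Ratio = (97.88/66.88)² = 2.142.

2.142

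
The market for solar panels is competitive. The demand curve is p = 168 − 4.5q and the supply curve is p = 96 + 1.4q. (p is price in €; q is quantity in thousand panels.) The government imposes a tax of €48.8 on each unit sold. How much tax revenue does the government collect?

Competitive equilibrium: 168 − 4.5q = 96 + 1.4q → q* = 12.2034, p* = 113.0847.
With the tax, the buyer price exceeds the seller price by 48.8: (168 − 4.5q) − (96 + 1.4q) = 48.8 → q' = 3.9322.
Tax revenue = 48.8 × 3.9322 = €191.89 thousand.

€191.89 thousand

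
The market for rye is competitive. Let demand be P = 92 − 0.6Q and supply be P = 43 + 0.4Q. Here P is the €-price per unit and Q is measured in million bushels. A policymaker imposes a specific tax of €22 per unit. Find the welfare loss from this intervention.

Competitive equilibrium: 92 − 0.6Q = 43 + 0.4Q → Q* = 49, P* = 62.6.
With the tax, the buyer price exceeds the seller price by 22: (92 − 0.6Q) − (43 + 0.4Q) = 22 → Q' = 27.
ΔQ = 49 − 27 = 22; the wedge equals the tax, 22.
Welfare loss = ½ × 22 × 22 = €242 million.

€242 million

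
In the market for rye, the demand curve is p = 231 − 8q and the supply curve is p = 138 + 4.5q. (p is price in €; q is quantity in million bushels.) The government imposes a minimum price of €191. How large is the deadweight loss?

€37.21 million

Competitive equilibrium: 231 − 8q = 138 + 4.5q → q* = 7.44, p* = 171.48.
At the floor p = 191, quantity demanded = (231 − 191)/8 = 5.
Sellers' marginal cost at q' = 5: 138 + 4.5·5 = 160.5.
Δq = 7.44 − 5 = 2.44; wedge = 191 − 160.5 = 30.5.
Deadweight loss = ½ × 2.44 × 30.5 = €37.21 million.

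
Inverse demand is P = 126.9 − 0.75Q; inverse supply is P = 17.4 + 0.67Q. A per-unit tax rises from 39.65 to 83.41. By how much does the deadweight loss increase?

Competitive equilibrium: 126.9 − 0.75Q = 17.4 + 0.67Q → Q* = 77.1127, P* = 69.0655.
For a per-unit tax t: ΔQ = t/1.42, so DWL = ½·t·(t/1.42) = t²/2.84.
At t = 39.65: DWL = 553.564. At t = 83.41: DWL = 2449.728.
Increase = 2449.728 − 553.564 = 1896.16.

1896.16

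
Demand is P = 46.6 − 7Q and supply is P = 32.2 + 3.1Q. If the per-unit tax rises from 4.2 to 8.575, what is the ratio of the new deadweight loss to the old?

Competitive equilibrium: 46.6 − 7Q = 32.2 + 3.1Q → Q* = 1.4257, P* = 36.6198.
For a per-unit tax t: ΔQ = t/10.1, so DWL = ½·t·(t/10.1) = t²/20.2.
At t = 4.2: DWL = 0.873. At t = 8.575: DWL = 3.640.
Ratio = (8.575/4.2)² = 4.168.

4.168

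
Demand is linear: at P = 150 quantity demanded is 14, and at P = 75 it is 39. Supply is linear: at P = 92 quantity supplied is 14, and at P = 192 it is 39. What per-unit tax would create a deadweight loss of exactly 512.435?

84.7

Demand slope = (75 − 150)/(39 − 14) = −3, so P = 192 − 3Q.
Supply slope = (192 − 92)/(39 − 14) = 4, so P = 36 + 4Q.
Competitive equilibrium: 192 − 3Q = 36 + 4Q → Q* = 22.2857, P* = 125.1429.
A tax t gives ΔQ = t/7 and wedge t, so DWL = t²/14.
t²/14 = 512.435 → t² = 7174.09 → t = 84.7.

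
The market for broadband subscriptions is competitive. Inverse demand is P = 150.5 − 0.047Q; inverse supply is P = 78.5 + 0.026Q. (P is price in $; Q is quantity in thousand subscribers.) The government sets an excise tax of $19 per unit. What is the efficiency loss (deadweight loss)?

Competitive equilibrium: 150.5 − 0.047Q = 78.5 + 0.026Q → Q* = 986.3014, P* = 104.1438.
With the tax, the buyer price exceeds the seller price by 19: (150.5 − 0.047Q) − (78.5 + 0.026Q) = 19 → Q' = 726.0274.
ΔQ = 986.3014 − 726.0274 = 260.274; the wedge equals the tax, 19.
Welfare loss = ½ × 260.274 × 19 = $2472.60 thousand.

$2472.60 thousand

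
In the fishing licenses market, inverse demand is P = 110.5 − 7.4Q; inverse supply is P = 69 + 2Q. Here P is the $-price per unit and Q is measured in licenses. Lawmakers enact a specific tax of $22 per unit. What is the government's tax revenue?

$45.64

Competitive equilibrium: 110.5 − 7.4Q = 69 + 2Q → Q* = 4.4149, P* = 77.8298.
With the tax, the buyer price exceeds the seller price by 22: (110.5 − 7.4Q) − (69 + 2Q) = 22 → Q' = 2.0745.
Tax revenue = 22 × 2.0745 = $45.64.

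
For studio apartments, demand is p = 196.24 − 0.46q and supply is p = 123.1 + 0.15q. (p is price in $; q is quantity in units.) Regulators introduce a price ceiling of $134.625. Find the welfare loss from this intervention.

Competitive equilibrium: 196.24 − 0.46q = 123.1 + 0.15q → q* = 119.9016, p* = 141.0852.
At the ceiling p = 134.625, quantity supplied = (134.625 − 123.1)/0.15 = 76.8333.
Willingness to pay at q' = 76.8333: 196.24 − 0.46·76.8333 = 160.8967.
Δq = 119.9016 − 76.8333 = 43.0683; wedge = 160.8967 − 134.625 = 26.2717.
DWL = ½ × 43.0683 × 26.2717 = $565.74.

$565.74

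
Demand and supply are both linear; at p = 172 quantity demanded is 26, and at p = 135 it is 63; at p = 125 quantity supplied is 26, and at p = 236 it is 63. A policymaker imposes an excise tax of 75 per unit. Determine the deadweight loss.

Demand slope = (135 − 172)/(63 − 26) = −1, so p = 198 − q.
Supply slope = (236 − 125)/(63 − 26) = 3, so p = 47 + 3q.
Competitive equilibrium: 198 − q = 47 + 3q → q* = 37.75, p* = 160.25.
With the tax, the buyer price exceeds the seller price by 75: (198 − q) − (47 + 3q) = 75 → q' = 19.
Δq = 37.75 − 19 = 18.75; the wedge equals the tax, 75.
Welfare loss = ½ × 18.75 × 75 = 703.125.

703.125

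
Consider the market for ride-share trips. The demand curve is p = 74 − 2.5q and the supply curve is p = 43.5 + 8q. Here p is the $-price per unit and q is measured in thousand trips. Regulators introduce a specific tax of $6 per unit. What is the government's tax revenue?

$14 thousand

Competitive equilibrium: 74 − 2.5q = 43.5 + 8q → q* = 2.9048, p* = 66.7381.
With the tax, the buyer price exceeds the seller price by 6: (74 − 2.5q) − (43.5 + 8q) = 6 → q' = 2.3333.
Tax revenue = 6 × 2.3333 = $14 thousand.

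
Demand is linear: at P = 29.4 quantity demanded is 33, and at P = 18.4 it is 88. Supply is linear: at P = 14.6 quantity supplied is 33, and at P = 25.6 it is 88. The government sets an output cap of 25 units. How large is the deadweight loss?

Demand slope = (18.4 − 29.4)/(88 − 33) = −0.2, so P = 36 − 0.2Q.
Supply slope = (25.6 − 14.6)/(88 − 33) = 0.2, so P = 8 + 0.2Q.
Competitive equilibrium: 36 − 0.2Q = 8 + 0.2Q → Q* = 70, P* = 22.
At Q = 25: demand price = 36 − 0.2·25 = 31; supply price = 8 + 0.2·25 = 13.
ΔQ = 70 − 25 = 45; wedge = 31 − 13 = 18.
DWL = ½ × 45 × 18 = 405.

405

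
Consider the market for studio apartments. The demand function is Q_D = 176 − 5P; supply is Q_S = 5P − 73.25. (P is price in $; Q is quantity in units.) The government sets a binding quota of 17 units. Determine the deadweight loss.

In inverse form: demand P = 35.2 − 0.2Q, supply P = 14.65 + 0.2Q.
Competitive equilibrium: 35.2 − 0.2Q = 14.65 + 0.2Q → Q* = 51.375, P* = 24.925.
At Q = 17: demand price = 35.2 − 0.2·17 = 31.8; supply price = 14.65 + 0.2·17 = 18.05.
ΔQ = 51.375 − 17 = 34.375; wedge = 31.8 − 18.05 = 13.75.
DWL = ½ × 34.375 × 13.75 = $236.33.

$236.33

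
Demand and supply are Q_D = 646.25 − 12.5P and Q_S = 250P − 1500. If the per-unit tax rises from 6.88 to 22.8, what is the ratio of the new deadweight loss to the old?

10.982

In inverse form: demand P = 51.7 − 0.08Q, supply P = 6 + 0.004Q.
Competitive equilibrium: 51.7 − 0.08Q = 6 + 0.004Q → Q* = 544.0476, P* = 8.1762.
For a per-unit tax t: ΔQ = t/0.084, so DWL = ½·t·(t/0.084) = t²/0.168.
At t = 6.88: DWL = 281.752. At t = 22.8: DWL = 3094.286.
Ratio = (22.8/6.88)² = 10.982.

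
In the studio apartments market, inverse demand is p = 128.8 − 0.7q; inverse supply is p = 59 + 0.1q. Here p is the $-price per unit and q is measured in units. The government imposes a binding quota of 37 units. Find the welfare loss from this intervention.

Competitive equilibrium: 128.8 − 0.7q = 59 + 0.1q → q* = 87.25, p* = 67.725.
At q = 37: demand price = 128.8 − 0.7·37 = 102.9; supply price = 59 + 0.1·37 = 62.7.
Δq = 87.25 − 37 = 50.25; wedge = 102.9 − 62.7 = 40.2.
Welfare loss = ½ × 50.25 × 40.2 = $1010.025.

$1010.025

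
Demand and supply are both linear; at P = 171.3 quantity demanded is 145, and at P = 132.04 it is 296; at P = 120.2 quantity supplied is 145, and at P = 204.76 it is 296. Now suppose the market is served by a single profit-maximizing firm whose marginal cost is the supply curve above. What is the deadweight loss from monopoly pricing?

1021.30

Demand slope = (132.04 − 171.3)/(296 − 145) = −0.26, so P = 209 − 0.26Q.
Supply slope = (204.76 − 120.2)/(296 − 145) = 0.56, so P = 39 + 0.56Q.
Competitive equilibrium: 209 − 0.26Q = 39 + 0.56Q → Q* = 207.3171, P* = 155.0976.
Marginal revenue: MR = 209 − 0.52Q. Set MR = MC: 209 − 0.52Q = 39 + 0.56Q → Q_m = 157.4074.
Price P_m = 209 − 0.26·157.4074 = 168.0741; MC(Q_m) = 39 + 0.56·157.4074 = 127.1481.
Competitive Q* = 207.3171, so ΔQ = 49.9097; wedge = 168.0741 − 127.1481 = 40.926.
Deadweight loss = ½ × 49.9097 × 40.926 = 1021.30.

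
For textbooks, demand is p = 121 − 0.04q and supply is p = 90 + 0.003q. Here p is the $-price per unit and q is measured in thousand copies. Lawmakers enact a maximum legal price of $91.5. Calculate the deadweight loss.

$1049.42 thousand

Competitive equilibrium: 121 − 0.04q = 90 + 0.003q → q* = 720.9302, p* = 92.1628.
At the ceiling p = 91.5, quantity supplied = (91.5 − 90)/0.003 = 500.
Willingness to pay at q' = 500: 121 − 0.04·500 = 101.
Δq = 720.9302 − 500 = 220.9302; wedge = 101 − 91.5 = 9.5.
The triangle = ½ × 220.9302 × 9.5 = $1049.42 thousand.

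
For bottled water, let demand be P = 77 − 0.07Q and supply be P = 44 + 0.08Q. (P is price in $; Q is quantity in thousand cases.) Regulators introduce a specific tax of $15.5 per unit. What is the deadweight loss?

Competitive equilibrium: 77 − 0.07Q = 44 + 0.08Q → Q* = 220, P* = 61.6.
With the tax, the buyer price exceeds the seller price by 15.5: (77 − 0.07Q) − (44 + 0.08Q) = 15.5 → Q' = 116.6667.
ΔQ = 220 − 116.6667 = 103.3333; the wedge equals the tax, 15.5.
The triangle = ½ × 103.3333 × 15.5 = $800.83 thousand.

$800.83 thousand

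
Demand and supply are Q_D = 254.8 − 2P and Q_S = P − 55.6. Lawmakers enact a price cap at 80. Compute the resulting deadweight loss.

In inverse form: demand P = 127.4 − 0.5Q, supply P = 55.6 + Q.
Competitive equilibrium: 127.4 − 0.5Q = 55.6 + Q → Q* = 47.8667, P* = 103.4667.
At the ceiling P = 80, quantity supplied = (80 − 55.6)/1 = 24.4.
Willingness to pay at Q' = 24.4: 127.4 − 0.5·24.4 = 115.2.
ΔQ = 47.8667 − 24.4 = 23.4667; wedge = 115.2 − 80 = 35.2.
Deadweight loss = ½ × 23.4667 × 35.2 = 413.01.

413.01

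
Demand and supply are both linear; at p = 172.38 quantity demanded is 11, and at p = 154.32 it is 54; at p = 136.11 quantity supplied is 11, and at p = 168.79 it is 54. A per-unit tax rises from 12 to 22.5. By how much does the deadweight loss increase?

Demand slope = (154.32 − 172.38)/(54 − 11) = −0.42, so p = 177 − 0.42q.
Supply slope = (168.79 − 136.11)/(54 − 11) = 0.76, so p = 127.75 + 0.76q.
Competitive equilibrium: 177 − 0.42q = 127.75 + 0.76q → q* = 41.7373, p* = 159.4703.
For a per-unit tax t: Δq = t/1.18, so DWL = ½·t·(t/1.18) = t²/2.36.
At t = 12: DWL = 61.017. At t = 22.5: DWL = 214.513.
Increase = 214.513 − 61.017 = 153.50.

153.50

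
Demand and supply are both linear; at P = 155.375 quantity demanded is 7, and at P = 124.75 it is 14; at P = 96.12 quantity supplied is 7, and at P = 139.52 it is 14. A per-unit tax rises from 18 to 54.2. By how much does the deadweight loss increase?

Demand slope = (124.75 − 155.375)/(14 − 7) = −4.375, so P = 186 − 4.375Q.
Supply slope = (139.52 − 96.12)/(14 − 7) = 6.2, so P = 52.72 + 6.2Q.
Competitive equilibrium: 186 − 4.375Q = 52.72 + 6.2Q → Q* = 12.6033, P* = 130.8605.
For a per-unit tax t: ΔQ = t/10.575, so DWL = ½·t·(t/10.575) = t²/21.15.
At t = 18: DWL = 15.319. At t = 54.2: DWL = 138.896.
Increase = 138.896 − 15.319 = 123.58.

123.58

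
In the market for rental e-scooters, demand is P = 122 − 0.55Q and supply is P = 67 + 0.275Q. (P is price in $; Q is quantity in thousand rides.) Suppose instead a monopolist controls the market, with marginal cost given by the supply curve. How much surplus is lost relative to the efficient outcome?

Competitive equilibrium: 122 − 0.55Q = 67 + 0.275Q → Q* = 66.6667, P* = 85.3333.
Marginal revenue: MR = 122 − 1.1Q. Set MR = MC: 122 − 1.1Q = 67 + 0.275Q → Q_m = 40.
Price P_m = 122 − 0.55·40 = 100; MC(Q_m) = 67 + 0.275·40 = 78.
Competitive Q* = 66.6667, so ΔQ = 26.6667; wedge = 100 − 78 = 22.
Deadweight loss = ½ × 26.6667 × 22 = $293.33 thousand.

$293.33 thousand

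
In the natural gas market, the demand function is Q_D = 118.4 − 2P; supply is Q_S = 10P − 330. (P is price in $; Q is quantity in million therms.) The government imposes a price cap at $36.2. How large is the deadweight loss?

$40.83 million

In inverse form: demand P = 59.2 − 0.5Q, supply P = 33 + 0.1Q.
Competitive equilibrium: 59.2 − 0.5Q = 33 + 0.1Q → Q* = 43.6667, P* = 37.3667.
At the ceiling P = 36.2, quantity supplied = (36.2 − 33)/0.1 = 32.
Willingness to pay at Q' = 32: 59.2 − 0.5·32 = 43.2.
ΔQ = 43.6667 − 32 = 11.6667; wedge = 43.2 − 36.2 = 7.
DWL = ½ × 11.6667 × 7 = $40.83 million.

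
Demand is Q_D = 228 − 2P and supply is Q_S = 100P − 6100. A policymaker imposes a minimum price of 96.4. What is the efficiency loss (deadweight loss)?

In inverse form: demand P = 114 − 0.5Q, supply P = 61 + 0.01Q.
Competitive equilibrium: 114 − 0.5Q = 61 + 0.01Q → Q* = 103.9216, P* = 62.0392.
At the floor P = 96.4, quantity demanded = (114 − 96.4)/0.5 = 35.2.
Sellers' marginal cost at Q' = 35.2: 61 + 0.01·35.2 = 61.352.
ΔQ = 103.9216 − 35.2 = 68.7216; wedge = 96.4 − 61.352 = 35.048.
DWL = ½ × 68.7216 × 35.048 = 1204.28.

1204.28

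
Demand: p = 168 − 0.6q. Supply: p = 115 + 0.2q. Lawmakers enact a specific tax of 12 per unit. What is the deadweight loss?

Competitive equilibrium: 168 − 0.6q = 115 + 0.2q → q* = 66.25, p* = 128.25.
With the tax, the buyer price exceeds the seller price by 12: (168 − 0.6q) − (115 + 0.2q) = 12 → q' = 51.25.
Δq = 66.25 − 51.25 = 15; the wedge equals the tax, 12.
Welfare loss = ½ × 15 × 12 = 90.

90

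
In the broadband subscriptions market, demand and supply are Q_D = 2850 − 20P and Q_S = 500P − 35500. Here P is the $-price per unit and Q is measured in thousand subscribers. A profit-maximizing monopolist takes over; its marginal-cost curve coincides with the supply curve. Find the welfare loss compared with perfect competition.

In inverse form: demand P = 142.5 − 0.05Q, supply P = 71 + 0.002Q.
Competitive equilibrium: 142.5 − 0.05Q = 71 + 0.002Q → Q* = 1375, P* = 73.75.
Marginal revenue: MR = 142.5 − 0.1Q. Set MR = MC: 142.5 − 0.1Q = 71 + 0.002Q → Q_m = 700.9804.
Price P_m = 142.5 − 0.05·700.9804 = 107.451; MC(Q_m) = 71 + 0.002·700.9804 = 72.402.
Competitive Q* = 1375, so ΔQ = 674.0196; wedge = 107.451 − 72.402 = 35.049.
Welfare loss = ½ × 674.0196 × 35.049 = $11811.86 thousand.

$11811.86 thousand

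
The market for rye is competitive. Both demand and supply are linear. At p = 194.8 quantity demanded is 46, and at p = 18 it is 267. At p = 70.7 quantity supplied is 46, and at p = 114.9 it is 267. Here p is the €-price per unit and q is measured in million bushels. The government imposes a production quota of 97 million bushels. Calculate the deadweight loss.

€2671.805 million

Demand slope = (18 − 194.8)/(267 − 46) = −0.8, so p = 231.6 − 0.8q.
Supply slope = (114.9 − 70.7)/(267 − 46) = 0.2, so p = 61.5 + 0.2q.
Competitive equilibrium: 231.6 − 0.8q = 61.5 + 0.2q → q* = 170.1, p* = 95.52.
At q = 97: demand price = 231.6 − 0.8·97 = 154; supply price = 61.5 + 0.2·97 = 80.9.
Δq = 170.1 − 97 = 73.1; wedge = 154 − 80.9 = 73.1.
DWL = ½ × 73.1 × 73.1 = €2671.805 million.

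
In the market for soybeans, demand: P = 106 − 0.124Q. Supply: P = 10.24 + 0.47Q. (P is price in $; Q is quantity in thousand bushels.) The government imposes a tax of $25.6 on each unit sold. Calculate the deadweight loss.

Competitive equilibrium: 106 − 0.124Q = 10.24 + 0.47Q → Q* = 161.2121, P* = 86.0097.
With the tax, the buyer price exceeds the seller price by 25.6: (106 − 0.124Q) − (10.24 + 0.47Q) = 25.6 → Q' = 118.1145.
ΔQ = 161.2121 − 118.1145 = 43.0976; the wedge equals the tax, 25.6.
Deadweight loss = ½ × 43.0976 × 25.6 = $551.65 thousand.

$551.65 thousand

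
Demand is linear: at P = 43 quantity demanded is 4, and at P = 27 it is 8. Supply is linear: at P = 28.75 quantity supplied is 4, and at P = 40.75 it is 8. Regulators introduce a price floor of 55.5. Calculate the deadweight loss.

93.22

Demand slope = (27 − 43)/(8 − 4) = −4, so P = 59 − 4Q.
Supply slope = (40.75 − 28.75)/(8 − 4) = 3, so P = 16.75 + 3Q.
Competitive equilibrium: 59 − 4Q = 16.75 + 3Q → Q* = 6.0357, P* = 34.8571.
At the floor P = 55.5, quantity demanded = (59 − 55.5)/4 = 0.875.
Sellers' marginal cost at Q' = 0.875: 16.75 + 3·0.875 = 19.375.
ΔQ = 6.0357 − 0.875 = 5.1607; wedge = 55.5 − 19.375 = 36.125.
The triangle = ½ × 5.1607 × 36.125 = 93.22.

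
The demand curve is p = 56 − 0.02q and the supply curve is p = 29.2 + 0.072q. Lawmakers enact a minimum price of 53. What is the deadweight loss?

Competitive equilibrium: 56 − 0.02q = 29.2 + 0.072q → q* = 291.3043, p* = 50.1739.
At the floor p = 53, quantity demanded = (56 − 53)/0.02 = 150.
Sellers' marginal cost at q' = 150: 29.2 + 0.072·150 = 40.
Δq = 291.3043 − 150 = 141.3043; wedge = 53 − 40 = 13.
Deadweight loss = ½ × 141.3043 × 13 = 918.48.

918.48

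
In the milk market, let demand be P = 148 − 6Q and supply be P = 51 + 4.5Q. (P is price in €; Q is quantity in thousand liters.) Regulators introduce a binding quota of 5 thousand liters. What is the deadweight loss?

€94.30 thousand

Competitive equilibrium: 148 − 6Q = 51 + 4.5Q → Q* = 9.2381, P* = 92.5714.
At Q = 5: demand price = 148 − 6·5 = 118; supply price = 51 + 4.5·5 = 73.5.
ΔQ = 9.2381 − 5 = 4.2381; wedge = 118 − 73.5 = 44.5.
The triangle = ½ × 4.2381 × 44.5 = €94.30 thousand.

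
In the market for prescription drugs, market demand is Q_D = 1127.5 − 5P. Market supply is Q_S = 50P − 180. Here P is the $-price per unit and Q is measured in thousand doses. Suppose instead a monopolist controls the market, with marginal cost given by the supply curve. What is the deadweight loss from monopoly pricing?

In inverse form: demand P = 225.5 − 0.2Q, supply P = 3.6 + 0.02Q.
Competitive equilibrium: 225.5 − 0.2Q = 3.6 + 0.02Q → Q* = 1008.63636, P* = 23.77273.
Marginal revenue: MR = 225.5 − 0.4Q. Set MR = MC: 225.5 − 0.4Q = 3.6 + 0.02Q → Q_m = 528.33333.
Price P_m = 225.5 − 0.2·528.33333 = 119.83333; MC(Q_m) = 3.6 + 0.02·528.33333 = 14.16667.
Competitive Q* = 1008.63636, so ΔQ = 480.30303; wedge = 119.83333 − 14.16667 = 105.66666.
The triangle = ½ × 480.30303 × 105.66666 = $25376.01 thousand.

$25376.01 thousand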